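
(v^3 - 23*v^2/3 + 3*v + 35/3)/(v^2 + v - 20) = (v^3 - 23*v^2/3 + 3*v + 35/3)/(v^2 + v - 20)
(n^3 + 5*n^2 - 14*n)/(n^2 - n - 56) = n*(n - 2)/(n - 8)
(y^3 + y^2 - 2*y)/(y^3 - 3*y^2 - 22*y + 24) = y*(y + 2)/(y^2 - 2*y - 24)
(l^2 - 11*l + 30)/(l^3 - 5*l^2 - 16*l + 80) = (l - 6)/(l^2 - 16)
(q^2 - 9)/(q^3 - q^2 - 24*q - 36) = (q - 3)/(q^2 - 4*q - 12)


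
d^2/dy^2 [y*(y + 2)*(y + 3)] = 6*y + 10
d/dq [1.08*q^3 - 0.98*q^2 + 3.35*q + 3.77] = 3.24*q^2 - 1.96*q + 3.35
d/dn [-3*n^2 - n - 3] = -6*n - 1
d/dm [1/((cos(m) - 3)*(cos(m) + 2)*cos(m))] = (3*sin(m) - 6*sin(m)/cos(m)^2 - 2*tan(m))/((cos(m) - 3)^2*(cos(m) + 2)^2)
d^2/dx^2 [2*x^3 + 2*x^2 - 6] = 12*x + 4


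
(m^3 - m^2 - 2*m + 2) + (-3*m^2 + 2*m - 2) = m^3 - 4*m^2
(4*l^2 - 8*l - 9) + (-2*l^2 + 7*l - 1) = 2*l^2 - l - 10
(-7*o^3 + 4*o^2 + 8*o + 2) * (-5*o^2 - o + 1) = 35*o^5 - 13*o^4 - 51*o^3 - 14*o^2 + 6*o + 2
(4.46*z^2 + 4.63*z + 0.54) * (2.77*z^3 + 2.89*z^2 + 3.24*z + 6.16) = 12.3542*z^5 + 25.7145*z^4 + 29.3269*z^3 + 44.0354*z^2 + 30.2704*z + 3.3264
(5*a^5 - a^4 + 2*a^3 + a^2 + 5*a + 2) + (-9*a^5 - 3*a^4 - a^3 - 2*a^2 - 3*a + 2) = -4*a^5 - 4*a^4 + a^3 - a^2 + 2*a + 4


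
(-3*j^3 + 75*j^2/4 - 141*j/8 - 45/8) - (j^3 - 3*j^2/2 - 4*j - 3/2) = -4*j^3 + 81*j^2/4 - 109*j/8 - 33/8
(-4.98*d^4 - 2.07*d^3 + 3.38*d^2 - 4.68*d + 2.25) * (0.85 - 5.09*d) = 25.3482*d^5 + 6.3033*d^4 - 18.9637*d^3 + 26.6942*d^2 - 15.4305*d + 1.9125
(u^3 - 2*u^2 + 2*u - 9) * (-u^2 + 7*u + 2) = -u^5 + 9*u^4 - 14*u^3 + 19*u^2 - 59*u - 18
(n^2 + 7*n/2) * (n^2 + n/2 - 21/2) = n^4 + 4*n^3 - 35*n^2/4 - 147*n/4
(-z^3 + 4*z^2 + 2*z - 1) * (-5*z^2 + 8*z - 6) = 5*z^5 - 28*z^4 + 28*z^3 - 3*z^2 - 20*z + 6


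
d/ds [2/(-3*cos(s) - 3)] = -2*sin(s)/(3*(cos(s) + 1)^2)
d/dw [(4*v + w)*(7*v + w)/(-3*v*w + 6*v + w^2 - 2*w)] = ((4*v + w)*(7*v + w)*(3*v - 2*w + 2) - (11*v + 2*w)*(3*v*w - 6*v - w^2 + 2*w))/(3*v*w - 6*v - w^2 + 2*w)^2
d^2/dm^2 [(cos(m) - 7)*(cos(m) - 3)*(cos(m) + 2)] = -7*cos(m)/4 + 16*cos(2*m) - 9*cos(3*m)/4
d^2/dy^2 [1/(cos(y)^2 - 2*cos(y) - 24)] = (8*sin(y)^4 - 204*sin(y)^2 - 81*cos(y) - 3*cos(3*y) + 84)/(2*(sin(y)^2 + 2*cos(y) + 23)^3)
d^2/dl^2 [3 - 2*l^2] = -4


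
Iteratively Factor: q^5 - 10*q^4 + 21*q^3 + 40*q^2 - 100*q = (q - 2)*(q^4 - 8*q^3 + 5*q^2 + 50*q) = (q - 2)*(q + 2)*(q^3 - 10*q^2 + 25*q) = (q - 5)*(q - 2)*(q + 2)*(q^2 - 5*q) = (q - 5)^2*(q - 2)*(q + 2)*(q)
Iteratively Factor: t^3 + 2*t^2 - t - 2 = (t + 2)*(t^2 - 1) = (t + 1)*(t + 2)*(t - 1)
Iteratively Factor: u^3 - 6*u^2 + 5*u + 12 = (u - 3)*(u^2 - 3*u - 4) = (u - 4)*(u - 3)*(u + 1)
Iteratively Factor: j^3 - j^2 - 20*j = (j - 5)*(j^2 + 4*j) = (j - 5)*(j + 4)*(j)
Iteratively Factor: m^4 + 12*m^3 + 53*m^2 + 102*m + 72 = (m + 2)*(m^3 + 10*m^2 + 33*m + 36) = (m + 2)*(m + 4)*(m^2 + 6*m + 9) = (m + 2)*(m + 3)*(m + 4)*(m + 3)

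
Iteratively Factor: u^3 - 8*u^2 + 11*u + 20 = (u - 4)*(u^2 - 4*u - 5) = (u - 4)*(u + 1)*(u - 5)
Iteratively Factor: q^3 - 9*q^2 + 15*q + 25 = (q + 1)*(q^2 - 10*q + 25) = (q - 5)*(q + 1)*(q - 5)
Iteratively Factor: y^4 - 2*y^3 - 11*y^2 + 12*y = (y - 4)*(y^3 + 2*y^2 - 3*y) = y*(y - 4)*(y^2 + 2*y - 3) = y*(y - 4)*(y + 3)*(y - 1)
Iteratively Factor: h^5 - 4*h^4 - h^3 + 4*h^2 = (h)*(h^4 - 4*h^3 - h^2 + 4*h) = h*(h - 1)*(h^3 - 3*h^2 - 4*h) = h*(h - 1)*(h + 1)*(h^2 - 4*h) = h*(h - 4)*(h - 1)*(h + 1)*(h)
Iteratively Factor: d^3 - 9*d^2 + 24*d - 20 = (d - 2)*(d^2 - 7*d + 10) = (d - 5)*(d - 2)*(d - 2)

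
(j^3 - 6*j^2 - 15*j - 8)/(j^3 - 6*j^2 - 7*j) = (j^2 - 7*j - 8)/(j*(j - 7))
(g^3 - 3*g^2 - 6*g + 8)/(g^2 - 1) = (g^2 - 2*g - 8)/(g + 1)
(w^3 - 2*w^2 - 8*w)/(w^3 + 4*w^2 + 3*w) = (w^2 - 2*w - 8)/(w^2 + 4*w + 3)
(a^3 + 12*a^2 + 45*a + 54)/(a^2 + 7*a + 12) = (a^2 + 9*a + 18)/(a + 4)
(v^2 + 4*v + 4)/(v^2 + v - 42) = (v^2 + 4*v + 4)/(v^2 + v - 42)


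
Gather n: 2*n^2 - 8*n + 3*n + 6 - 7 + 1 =2*n^2 - 5*n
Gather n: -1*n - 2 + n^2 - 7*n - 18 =n^2 - 8*n - 20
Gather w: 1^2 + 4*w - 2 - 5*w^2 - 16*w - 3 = -5*w^2 - 12*w - 4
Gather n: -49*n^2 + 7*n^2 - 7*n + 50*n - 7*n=-42*n^2 + 36*n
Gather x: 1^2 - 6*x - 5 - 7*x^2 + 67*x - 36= -7*x^2 + 61*x - 40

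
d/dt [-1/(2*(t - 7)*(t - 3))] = (t - 5)/((t - 7)^2*(t - 3)^2)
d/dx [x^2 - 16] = 2*x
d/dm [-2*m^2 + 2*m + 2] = 2 - 4*m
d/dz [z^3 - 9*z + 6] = 3*z^2 - 9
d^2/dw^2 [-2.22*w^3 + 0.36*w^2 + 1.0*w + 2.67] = 0.72 - 13.32*w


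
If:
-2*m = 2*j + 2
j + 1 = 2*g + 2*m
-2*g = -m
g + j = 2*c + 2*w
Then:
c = -w - 1/2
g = 0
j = -1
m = 0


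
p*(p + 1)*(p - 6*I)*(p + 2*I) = p^4 + p^3 - 4*I*p^3 + 12*p^2 - 4*I*p^2 + 12*p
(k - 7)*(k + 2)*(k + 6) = k^3 + k^2 - 44*k - 84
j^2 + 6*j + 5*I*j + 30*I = (j + 6)*(j + 5*I)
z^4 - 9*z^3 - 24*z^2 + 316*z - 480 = (z - 8)*(z - 5)*(z - 2)*(z + 6)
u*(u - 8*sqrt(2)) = u^2 - 8*sqrt(2)*u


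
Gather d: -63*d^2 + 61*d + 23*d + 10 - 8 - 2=-63*d^2 + 84*d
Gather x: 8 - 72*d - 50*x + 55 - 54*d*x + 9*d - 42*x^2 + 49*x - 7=-63*d - 42*x^2 + x*(-54*d - 1) + 56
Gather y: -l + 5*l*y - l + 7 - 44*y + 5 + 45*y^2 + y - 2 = -2*l + 45*y^2 + y*(5*l - 43) + 10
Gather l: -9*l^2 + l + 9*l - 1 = -9*l^2 + 10*l - 1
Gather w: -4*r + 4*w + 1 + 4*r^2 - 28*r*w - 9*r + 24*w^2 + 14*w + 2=4*r^2 - 13*r + 24*w^2 + w*(18 - 28*r) + 3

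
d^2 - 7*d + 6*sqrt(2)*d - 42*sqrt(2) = (d - 7)*(d + 6*sqrt(2))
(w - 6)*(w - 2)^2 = w^3 - 10*w^2 + 28*w - 24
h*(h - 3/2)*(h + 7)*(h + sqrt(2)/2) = h^4 + sqrt(2)*h^3/2 + 11*h^3/2 - 21*h^2/2 + 11*sqrt(2)*h^2/4 - 21*sqrt(2)*h/4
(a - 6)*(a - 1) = a^2 - 7*a + 6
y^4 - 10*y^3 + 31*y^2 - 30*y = y*(y - 5)*(y - 3)*(y - 2)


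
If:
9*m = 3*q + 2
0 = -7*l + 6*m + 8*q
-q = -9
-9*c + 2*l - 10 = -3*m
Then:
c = 541/189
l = 274/21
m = 29/9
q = 9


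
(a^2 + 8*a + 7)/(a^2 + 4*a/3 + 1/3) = 3*(a + 7)/(3*a + 1)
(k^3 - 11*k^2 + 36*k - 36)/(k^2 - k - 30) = (k^2 - 5*k + 6)/(k + 5)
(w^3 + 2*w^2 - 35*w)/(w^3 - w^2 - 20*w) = (w + 7)/(w + 4)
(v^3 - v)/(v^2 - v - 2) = v*(v - 1)/(v - 2)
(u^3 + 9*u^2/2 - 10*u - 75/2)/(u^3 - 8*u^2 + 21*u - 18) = (2*u^2 + 15*u + 25)/(2*(u^2 - 5*u + 6))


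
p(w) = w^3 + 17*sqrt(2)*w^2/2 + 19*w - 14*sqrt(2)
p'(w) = 3*w^2 + 17*sqrt(2)*w + 19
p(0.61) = -3.51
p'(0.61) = 34.78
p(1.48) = 37.89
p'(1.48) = 61.15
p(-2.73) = -2.43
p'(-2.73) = -24.27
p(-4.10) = 35.45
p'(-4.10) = -29.14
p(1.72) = 53.53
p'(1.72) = 69.23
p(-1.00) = -27.78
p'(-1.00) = -2.04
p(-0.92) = -27.88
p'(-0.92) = -0.58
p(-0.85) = -27.88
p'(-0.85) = 0.73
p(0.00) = -19.80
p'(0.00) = 19.00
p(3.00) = 172.39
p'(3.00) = 118.12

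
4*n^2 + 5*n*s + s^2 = (n + s)*(4*n + s)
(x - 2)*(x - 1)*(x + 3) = x^3 - 7*x + 6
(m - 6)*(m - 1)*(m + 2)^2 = m^4 - 3*m^3 - 18*m^2 - 4*m + 24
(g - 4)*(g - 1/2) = g^2 - 9*g/2 + 2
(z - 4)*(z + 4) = z^2 - 16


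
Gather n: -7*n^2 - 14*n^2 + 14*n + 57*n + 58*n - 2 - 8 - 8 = -21*n^2 + 129*n - 18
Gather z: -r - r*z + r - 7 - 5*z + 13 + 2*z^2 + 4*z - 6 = 2*z^2 + z*(-r - 1)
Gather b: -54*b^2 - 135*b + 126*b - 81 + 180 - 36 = -54*b^2 - 9*b + 63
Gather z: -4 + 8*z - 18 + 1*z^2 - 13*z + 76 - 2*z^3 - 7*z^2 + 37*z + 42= -2*z^3 - 6*z^2 + 32*z + 96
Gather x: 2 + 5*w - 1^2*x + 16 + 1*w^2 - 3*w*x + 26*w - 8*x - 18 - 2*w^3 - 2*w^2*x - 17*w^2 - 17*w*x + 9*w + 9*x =-2*w^3 - 16*w^2 + 40*w + x*(-2*w^2 - 20*w)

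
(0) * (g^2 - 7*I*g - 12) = 0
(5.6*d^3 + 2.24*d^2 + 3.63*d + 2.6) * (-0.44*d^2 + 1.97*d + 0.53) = -2.464*d^5 + 10.0464*d^4 + 5.7836*d^3 + 7.1943*d^2 + 7.0459*d + 1.378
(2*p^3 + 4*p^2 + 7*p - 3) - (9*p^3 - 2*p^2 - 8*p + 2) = -7*p^3 + 6*p^2 + 15*p - 5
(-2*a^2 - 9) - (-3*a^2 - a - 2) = a^2 + a - 7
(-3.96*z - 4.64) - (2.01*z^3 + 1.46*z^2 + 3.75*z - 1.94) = -2.01*z^3 - 1.46*z^2 - 7.71*z - 2.7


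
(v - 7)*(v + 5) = v^2 - 2*v - 35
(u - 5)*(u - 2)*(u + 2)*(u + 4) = u^4 - u^3 - 24*u^2 + 4*u + 80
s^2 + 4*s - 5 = (s - 1)*(s + 5)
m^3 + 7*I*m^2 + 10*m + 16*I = (m - 2*I)*(m + I)*(m + 8*I)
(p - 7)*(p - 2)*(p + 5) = p^3 - 4*p^2 - 31*p + 70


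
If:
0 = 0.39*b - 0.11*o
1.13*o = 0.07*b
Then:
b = 0.00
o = 0.00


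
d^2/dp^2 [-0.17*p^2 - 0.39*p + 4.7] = -0.340000000000000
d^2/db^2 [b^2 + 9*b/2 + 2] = 2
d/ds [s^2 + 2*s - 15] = 2*s + 2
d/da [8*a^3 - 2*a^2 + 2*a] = 24*a^2 - 4*a + 2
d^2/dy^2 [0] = 0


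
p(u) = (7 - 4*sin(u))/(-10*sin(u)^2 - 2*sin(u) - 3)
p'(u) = (7 - 4*sin(u))*(20*sin(u)*cos(u) + 2*cos(u))/(-10*sin(u)^2 - 2*sin(u) - 3)^2 - 4*cos(u)/(-10*sin(u)^2 - 2*sin(u) - 3) = 2*(-20*sin(u)^2 + 70*sin(u) + 13)*cos(u)/(10*sin(u)^2 + 2*sin(u) + 3)^2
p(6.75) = -0.88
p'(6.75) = 2.06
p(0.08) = -2.07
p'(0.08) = 3.54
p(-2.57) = -1.89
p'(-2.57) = 2.20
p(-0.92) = -1.32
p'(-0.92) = -1.12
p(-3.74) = -0.65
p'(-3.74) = -1.43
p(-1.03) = -1.21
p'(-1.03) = -0.85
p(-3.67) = -0.76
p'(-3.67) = -1.74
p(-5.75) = -0.75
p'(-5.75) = 1.72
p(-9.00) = -2.23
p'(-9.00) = 2.34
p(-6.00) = -1.36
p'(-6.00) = 3.16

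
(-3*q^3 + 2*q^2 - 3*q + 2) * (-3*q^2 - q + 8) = 9*q^5 - 3*q^4 - 17*q^3 + 13*q^2 - 26*q + 16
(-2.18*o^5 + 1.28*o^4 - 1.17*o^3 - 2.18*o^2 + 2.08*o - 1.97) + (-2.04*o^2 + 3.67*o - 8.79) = -2.18*o^5 + 1.28*o^4 - 1.17*o^3 - 4.22*o^2 + 5.75*o - 10.76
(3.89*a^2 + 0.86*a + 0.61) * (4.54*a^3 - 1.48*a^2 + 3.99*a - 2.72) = 17.6606*a^5 - 1.8528*a^4 + 17.0177*a^3 - 8.0522*a^2 + 0.0947*a - 1.6592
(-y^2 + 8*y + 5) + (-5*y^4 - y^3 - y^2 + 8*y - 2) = -5*y^4 - y^3 - 2*y^2 + 16*y + 3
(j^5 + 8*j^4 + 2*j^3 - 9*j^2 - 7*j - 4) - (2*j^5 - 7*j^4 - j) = -j^5 + 15*j^4 + 2*j^3 - 9*j^2 - 6*j - 4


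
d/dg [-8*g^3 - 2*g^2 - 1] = 4*g*(-6*g - 1)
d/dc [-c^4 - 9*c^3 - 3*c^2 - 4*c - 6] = -4*c^3 - 27*c^2 - 6*c - 4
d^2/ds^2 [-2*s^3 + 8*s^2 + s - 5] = 16 - 12*s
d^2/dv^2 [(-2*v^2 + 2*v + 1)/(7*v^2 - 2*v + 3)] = 2*(70*v^3 + 273*v^2 - 168*v - 23)/(343*v^6 - 294*v^5 + 525*v^4 - 260*v^3 + 225*v^2 - 54*v + 27)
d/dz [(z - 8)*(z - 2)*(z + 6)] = 3*z^2 - 8*z - 44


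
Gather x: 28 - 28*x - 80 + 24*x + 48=-4*x - 4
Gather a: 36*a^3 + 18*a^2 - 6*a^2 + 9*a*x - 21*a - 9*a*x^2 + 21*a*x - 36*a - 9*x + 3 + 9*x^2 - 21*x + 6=36*a^3 + 12*a^2 + a*(-9*x^2 + 30*x - 57) + 9*x^2 - 30*x + 9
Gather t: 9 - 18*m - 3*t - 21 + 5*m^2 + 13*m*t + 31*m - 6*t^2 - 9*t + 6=5*m^2 + 13*m - 6*t^2 + t*(13*m - 12) - 6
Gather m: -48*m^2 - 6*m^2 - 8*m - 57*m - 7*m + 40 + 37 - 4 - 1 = -54*m^2 - 72*m + 72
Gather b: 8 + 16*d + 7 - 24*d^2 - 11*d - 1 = -24*d^2 + 5*d + 14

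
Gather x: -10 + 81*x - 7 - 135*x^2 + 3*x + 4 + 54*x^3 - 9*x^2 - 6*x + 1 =54*x^3 - 144*x^2 + 78*x - 12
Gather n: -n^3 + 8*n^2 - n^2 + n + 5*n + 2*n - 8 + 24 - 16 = -n^3 + 7*n^2 + 8*n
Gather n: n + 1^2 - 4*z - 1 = n - 4*z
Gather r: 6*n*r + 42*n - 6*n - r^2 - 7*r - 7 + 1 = 36*n - r^2 + r*(6*n - 7) - 6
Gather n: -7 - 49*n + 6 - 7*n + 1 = -56*n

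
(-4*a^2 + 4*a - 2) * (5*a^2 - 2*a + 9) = -20*a^4 + 28*a^3 - 54*a^2 + 40*a - 18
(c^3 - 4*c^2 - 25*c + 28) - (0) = c^3 - 4*c^2 - 25*c + 28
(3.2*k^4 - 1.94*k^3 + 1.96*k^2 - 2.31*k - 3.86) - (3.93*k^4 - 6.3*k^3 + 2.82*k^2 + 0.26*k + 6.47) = -0.73*k^4 + 4.36*k^3 - 0.86*k^2 - 2.57*k - 10.33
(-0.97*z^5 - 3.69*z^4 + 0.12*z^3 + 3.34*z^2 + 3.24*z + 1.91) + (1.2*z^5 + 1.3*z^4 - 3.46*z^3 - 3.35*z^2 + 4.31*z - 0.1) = 0.23*z^5 - 2.39*z^4 - 3.34*z^3 - 0.0100000000000002*z^2 + 7.55*z + 1.81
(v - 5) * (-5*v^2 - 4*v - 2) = -5*v^3 + 21*v^2 + 18*v + 10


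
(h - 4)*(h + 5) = h^2 + h - 20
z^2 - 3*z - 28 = (z - 7)*(z + 4)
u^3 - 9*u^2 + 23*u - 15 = (u - 5)*(u - 3)*(u - 1)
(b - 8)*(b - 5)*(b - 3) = b^3 - 16*b^2 + 79*b - 120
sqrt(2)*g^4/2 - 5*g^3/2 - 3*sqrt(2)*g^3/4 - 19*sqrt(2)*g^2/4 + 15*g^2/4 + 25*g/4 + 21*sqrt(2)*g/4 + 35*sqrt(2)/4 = (g - 5/2)*(g + 1)*(g - 7*sqrt(2)/2)*(sqrt(2)*g/2 + 1)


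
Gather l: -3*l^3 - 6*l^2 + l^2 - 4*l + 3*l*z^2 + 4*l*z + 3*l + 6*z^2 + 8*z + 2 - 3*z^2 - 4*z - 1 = -3*l^3 - 5*l^2 + l*(3*z^2 + 4*z - 1) + 3*z^2 + 4*z + 1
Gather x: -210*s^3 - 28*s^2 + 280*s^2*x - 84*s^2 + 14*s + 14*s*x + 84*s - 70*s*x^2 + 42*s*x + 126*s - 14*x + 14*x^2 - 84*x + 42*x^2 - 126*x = -210*s^3 - 112*s^2 + 224*s + x^2*(56 - 70*s) + x*(280*s^2 + 56*s - 224)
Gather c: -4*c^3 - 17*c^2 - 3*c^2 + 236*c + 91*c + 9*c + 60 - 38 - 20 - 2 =-4*c^3 - 20*c^2 + 336*c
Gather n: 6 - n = 6 - n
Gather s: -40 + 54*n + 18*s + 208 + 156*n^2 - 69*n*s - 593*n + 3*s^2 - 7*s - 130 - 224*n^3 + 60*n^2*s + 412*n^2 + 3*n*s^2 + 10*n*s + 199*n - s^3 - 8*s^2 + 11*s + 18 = -224*n^3 + 568*n^2 - 340*n - s^3 + s^2*(3*n - 5) + s*(60*n^2 - 59*n + 22) + 56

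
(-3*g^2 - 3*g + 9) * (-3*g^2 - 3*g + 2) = 9*g^4 + 18*g^3 - 24*g^2 - 33*g + 18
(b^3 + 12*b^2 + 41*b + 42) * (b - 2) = b^4 + 10*b^3 + 17*b^2 - 40*b - 84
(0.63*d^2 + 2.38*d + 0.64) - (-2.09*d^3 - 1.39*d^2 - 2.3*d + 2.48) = 2.09*d^3 + 2.02*d^2 + 4.68*d - 1.84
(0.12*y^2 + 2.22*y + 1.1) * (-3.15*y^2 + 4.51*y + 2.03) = -0.378*y^4 - 6.4518*y^3 + 6.7908*y^2 + 9.4676*y + 2.233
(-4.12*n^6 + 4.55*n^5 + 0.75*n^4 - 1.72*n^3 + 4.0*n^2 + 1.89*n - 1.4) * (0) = 0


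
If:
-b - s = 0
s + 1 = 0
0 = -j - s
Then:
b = 1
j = 1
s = -1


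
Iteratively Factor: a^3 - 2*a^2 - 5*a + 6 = (a - 3)*(a^2 + a - 2) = (a - 3)*(a - 1)*(a + 2)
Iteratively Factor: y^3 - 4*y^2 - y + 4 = (y + 1)*(y^2 - 5*y + 4) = (y - 1)*(y + 1)*(y - 4)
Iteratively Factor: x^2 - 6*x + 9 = (x - 3)*(x - 3)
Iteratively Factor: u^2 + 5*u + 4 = (u + 4)*(u + 1)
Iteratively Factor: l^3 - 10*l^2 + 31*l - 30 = (l - 3)*(l^2 - 7*l + 10) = (l - 5)*(l - 3)*(l - 2)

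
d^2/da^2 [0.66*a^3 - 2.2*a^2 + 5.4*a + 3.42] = 3.96*a - 4.4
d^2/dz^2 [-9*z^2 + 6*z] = -18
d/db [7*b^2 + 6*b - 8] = 14*b + 6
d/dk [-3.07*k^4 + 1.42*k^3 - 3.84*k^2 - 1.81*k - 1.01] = -12.28*k^3 + 4.26*k^2 - 7.68*k - 1.81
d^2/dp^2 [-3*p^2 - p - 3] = -6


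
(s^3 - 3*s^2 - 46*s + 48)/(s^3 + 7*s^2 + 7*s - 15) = (s^2 - 2*s - 48)/(s^2 + 8*s + 15)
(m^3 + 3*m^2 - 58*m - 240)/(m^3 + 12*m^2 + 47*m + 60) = (m^2 - 2*m - 48)/(m^2 + 7*m + 12)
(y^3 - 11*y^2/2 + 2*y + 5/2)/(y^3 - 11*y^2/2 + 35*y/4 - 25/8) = 4*(2*y^3 - 11*y^2 + 4*y + 5)/(8*y^3 - 44*y^2 + 70*y - 25)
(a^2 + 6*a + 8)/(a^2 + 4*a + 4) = (a + 4)/(a + 2)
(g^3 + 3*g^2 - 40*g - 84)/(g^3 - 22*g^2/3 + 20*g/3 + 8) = 3*(g^2 + 9*g + 14)/(3*g^2 - 4*g - 4)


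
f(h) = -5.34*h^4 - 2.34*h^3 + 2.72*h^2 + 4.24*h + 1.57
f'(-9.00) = 14958.10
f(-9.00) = -33146.15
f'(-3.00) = 501.46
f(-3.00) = -356.03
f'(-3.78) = 1037.03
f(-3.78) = -939.41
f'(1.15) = -31.27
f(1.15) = -2.86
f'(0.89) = -11.54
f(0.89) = 2.50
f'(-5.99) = 4310.51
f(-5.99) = -6297.93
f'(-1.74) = 86.05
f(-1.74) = -34.19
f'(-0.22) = 2.93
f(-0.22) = 0.78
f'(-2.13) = 167.22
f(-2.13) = -82.42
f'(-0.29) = 2.59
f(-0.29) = 0.59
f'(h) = -21.36*h^3 - 7.02*h^2 + 5.44*h + 4.24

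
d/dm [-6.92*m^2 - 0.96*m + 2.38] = -13.84*m - 0.96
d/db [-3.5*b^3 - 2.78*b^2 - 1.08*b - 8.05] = -10.5*b^2 - 5.56*b - 1.08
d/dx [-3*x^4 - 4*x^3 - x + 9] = -12*x^3 - 12*x^2 - 1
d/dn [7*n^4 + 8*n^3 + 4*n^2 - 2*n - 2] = 28*n^3 + 24*n^2 + 8*n - 2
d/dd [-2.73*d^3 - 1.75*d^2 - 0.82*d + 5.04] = -8.19*d^2 - 3.5*d - 0.82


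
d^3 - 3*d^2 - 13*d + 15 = (d - 5)*(d - 1)*(d + 3)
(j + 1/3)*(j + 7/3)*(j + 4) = j^3 + 20*j^2/3 + 103*j/9 + 28/9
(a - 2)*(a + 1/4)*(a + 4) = a^3 + 9*a^2/4 - 15*a/2 - 2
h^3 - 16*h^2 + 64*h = h*(h - 8)^2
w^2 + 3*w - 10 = (w - 2)*(w + 5)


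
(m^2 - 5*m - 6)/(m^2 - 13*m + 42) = (m + 1)/(m - 7)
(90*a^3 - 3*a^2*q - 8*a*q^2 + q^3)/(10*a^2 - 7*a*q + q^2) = (-18*a^2 - 3*a*q + q^2)/(-2*a + q)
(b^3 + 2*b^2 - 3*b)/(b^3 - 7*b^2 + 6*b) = (b + 3)/(b - 6)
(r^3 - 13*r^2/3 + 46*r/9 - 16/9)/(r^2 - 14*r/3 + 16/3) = (3*r^2 - 5*r + 2)/(3*(r - 2))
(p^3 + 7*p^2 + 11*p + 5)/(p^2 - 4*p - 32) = (p^3 + 7*p^2 + 11*p + 5)/(p^2 - 4*p - 32)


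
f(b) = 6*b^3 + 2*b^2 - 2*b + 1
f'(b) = 18*b^2 + 4*b - 2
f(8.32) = 3578.39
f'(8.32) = 1277.28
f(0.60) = 1.82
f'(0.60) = 6.88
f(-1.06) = -1.78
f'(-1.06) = 13.98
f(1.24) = 13.03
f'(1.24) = 30.64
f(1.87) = 43.49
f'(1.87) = 68.42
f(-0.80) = 0.81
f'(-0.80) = 6.32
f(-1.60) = -15.26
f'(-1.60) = 37.68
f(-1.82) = -24.91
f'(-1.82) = 50.34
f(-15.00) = -19769.00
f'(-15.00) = 3988.00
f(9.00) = 4519.00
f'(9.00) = 1492.00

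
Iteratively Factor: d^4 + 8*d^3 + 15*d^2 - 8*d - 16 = (d + 1)*(d^3 + 7*d^2 + 8*d - 16) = (d + 1)*(d + 4)*(d^2 + 3*d - 4) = (d + 1)*(d + 4)^2*(d - 1)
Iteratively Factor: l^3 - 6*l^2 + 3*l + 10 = (l + 1)*(l^2 - 7*l + 10) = (l - 2)*(l + 1)*(l - 5)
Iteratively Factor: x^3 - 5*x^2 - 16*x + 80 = (x - 5)*(x^2 - 16) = (x - 5)*(x + 4)*(x - 4)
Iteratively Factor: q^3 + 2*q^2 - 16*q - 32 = (q - 4)*(q^2 + 6*q + 8) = (q - 4)*(q + 2)*(q + 4)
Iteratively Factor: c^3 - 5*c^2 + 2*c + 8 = (c - 4)*(c^2 - c - 2) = (c - 4)*(c + 1)*(c - 2)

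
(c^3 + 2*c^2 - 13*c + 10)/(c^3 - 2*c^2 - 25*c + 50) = (c - 1)/(c - 5)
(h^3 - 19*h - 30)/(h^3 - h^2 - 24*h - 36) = (h - 5)/(h - 6)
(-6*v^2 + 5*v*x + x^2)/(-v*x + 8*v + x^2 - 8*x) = (6*v + x)/(x - 8)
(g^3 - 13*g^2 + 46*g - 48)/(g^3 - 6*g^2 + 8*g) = (g^2 - 11*g + 24)/(g*(g - 4))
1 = 1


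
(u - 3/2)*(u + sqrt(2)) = u^2 - 3*u/2 + sqrt(2)*u - 3*sqrt(2)/2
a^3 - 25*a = a*(a - 5)*(a + 5)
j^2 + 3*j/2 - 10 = (j - 5/2)*(j + 4)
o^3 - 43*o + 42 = (o - 6)*(o - 1)*(o + 7)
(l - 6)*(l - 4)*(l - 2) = l^3 - 12*l^2 + 44*l - 48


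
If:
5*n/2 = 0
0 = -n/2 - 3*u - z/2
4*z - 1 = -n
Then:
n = 0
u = -1/24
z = 1/4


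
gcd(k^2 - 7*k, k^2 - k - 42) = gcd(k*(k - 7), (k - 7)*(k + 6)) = k - 7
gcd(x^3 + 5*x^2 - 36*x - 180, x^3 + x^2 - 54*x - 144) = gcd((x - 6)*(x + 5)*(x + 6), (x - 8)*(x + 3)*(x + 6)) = x + 6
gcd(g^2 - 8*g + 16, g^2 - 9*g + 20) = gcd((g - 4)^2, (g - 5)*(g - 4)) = g - 4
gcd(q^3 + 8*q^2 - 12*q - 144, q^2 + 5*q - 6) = q + 6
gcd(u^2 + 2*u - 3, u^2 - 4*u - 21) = u + 3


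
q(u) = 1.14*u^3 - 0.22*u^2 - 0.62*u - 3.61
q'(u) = 3.42*u^2 - 0.44*u - 0.62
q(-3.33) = -46.08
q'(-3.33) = 38.77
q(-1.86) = -10.55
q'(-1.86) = 12.03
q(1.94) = 2.68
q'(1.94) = 11.40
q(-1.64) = -8.21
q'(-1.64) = 9.30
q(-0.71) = -3.69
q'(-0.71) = 1.42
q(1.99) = 3.27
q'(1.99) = 12.05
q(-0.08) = -3.56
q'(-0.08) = -0.56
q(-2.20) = -15.45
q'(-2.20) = 16.90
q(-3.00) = -34.51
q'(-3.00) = 31.48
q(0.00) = -3.61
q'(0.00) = -0.62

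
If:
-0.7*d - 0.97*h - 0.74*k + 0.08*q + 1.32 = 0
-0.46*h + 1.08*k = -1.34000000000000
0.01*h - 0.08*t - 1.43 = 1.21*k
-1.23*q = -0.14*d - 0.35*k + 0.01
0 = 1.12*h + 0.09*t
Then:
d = 3.47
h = -0.15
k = -1.30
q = 0.02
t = 1.81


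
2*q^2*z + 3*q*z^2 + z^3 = z*(q + z)*(2*q + z)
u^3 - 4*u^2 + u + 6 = (u - 3)*(u - 2)*(u + 1)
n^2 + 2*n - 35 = (n - 5)*(n + 7)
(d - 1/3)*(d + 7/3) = d^2 + 2*d - 7/9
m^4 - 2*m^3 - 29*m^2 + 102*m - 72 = (m - 4)*(m - 3)*(m - 1)*(m + 6)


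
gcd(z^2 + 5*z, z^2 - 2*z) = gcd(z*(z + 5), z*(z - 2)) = z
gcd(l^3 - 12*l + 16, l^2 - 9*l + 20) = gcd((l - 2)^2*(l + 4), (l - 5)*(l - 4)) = 1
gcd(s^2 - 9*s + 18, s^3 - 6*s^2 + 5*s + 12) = s - 3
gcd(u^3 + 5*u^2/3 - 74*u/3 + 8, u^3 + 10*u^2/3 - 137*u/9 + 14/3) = u^2 + 17*u/3 - 2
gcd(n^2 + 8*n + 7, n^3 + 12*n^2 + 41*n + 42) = n + 7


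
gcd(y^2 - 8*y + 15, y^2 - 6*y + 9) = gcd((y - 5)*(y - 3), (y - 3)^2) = y - 3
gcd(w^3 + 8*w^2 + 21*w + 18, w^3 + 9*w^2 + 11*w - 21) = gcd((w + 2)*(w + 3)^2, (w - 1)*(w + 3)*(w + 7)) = w + 3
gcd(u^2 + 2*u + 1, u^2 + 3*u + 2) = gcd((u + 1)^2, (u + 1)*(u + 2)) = u + 1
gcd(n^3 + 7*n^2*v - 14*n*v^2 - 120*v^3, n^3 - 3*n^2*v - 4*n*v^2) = -n + 4*v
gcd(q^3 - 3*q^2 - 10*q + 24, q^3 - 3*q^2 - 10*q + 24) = q^3 - 3*q^2 - 10*q + 24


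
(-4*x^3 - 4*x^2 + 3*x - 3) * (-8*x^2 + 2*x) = 32*x^5 + 24*x^4 - 32*x^3 + 30*x^2 - 6*x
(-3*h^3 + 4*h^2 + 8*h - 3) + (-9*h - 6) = -3*h^3 + 4*h^2 - h - 9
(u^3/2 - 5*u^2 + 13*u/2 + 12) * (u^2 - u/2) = u^5/2 - 21*u^4/4 + 9*u^3 + 35*u^2/4 - 6*u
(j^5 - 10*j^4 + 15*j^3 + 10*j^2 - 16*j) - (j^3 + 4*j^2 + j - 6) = j^5 - 10*j^4 + 14*j^3 + 6*j^2 - 17*j + 6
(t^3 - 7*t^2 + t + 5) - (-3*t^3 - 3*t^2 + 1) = 4*t^3 - 4*t^2 + t + 4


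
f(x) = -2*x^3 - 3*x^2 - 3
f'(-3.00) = -36.00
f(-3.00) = 24.00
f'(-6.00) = -180.00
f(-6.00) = 321.00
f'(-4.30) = -85.14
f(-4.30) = 100.54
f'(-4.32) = -86.05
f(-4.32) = 102.26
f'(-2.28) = -17.51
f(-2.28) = 5.11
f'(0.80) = -8.64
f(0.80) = -5.94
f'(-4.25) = -82.88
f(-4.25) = 96.34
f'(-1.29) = -2.24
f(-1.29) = -3.70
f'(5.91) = -245.03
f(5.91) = -520.63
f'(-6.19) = -192.76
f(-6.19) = 356.41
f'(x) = -6*x^2 - 6*x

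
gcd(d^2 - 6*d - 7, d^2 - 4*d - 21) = d - 7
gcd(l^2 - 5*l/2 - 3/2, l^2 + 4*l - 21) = l - 3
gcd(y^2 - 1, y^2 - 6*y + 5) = y - 1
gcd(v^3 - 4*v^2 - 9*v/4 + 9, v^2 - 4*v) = v - 4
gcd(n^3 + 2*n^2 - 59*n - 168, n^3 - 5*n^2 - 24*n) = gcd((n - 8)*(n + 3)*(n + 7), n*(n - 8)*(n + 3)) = n^2 - 5*n - 24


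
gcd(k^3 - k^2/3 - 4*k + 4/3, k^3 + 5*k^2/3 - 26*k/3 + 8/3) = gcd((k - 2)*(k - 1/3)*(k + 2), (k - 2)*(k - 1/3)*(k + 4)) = k^2 - 7*k/3 + 2/3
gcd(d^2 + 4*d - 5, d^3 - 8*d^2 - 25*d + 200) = d + 5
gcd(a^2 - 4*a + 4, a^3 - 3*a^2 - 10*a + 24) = a - 2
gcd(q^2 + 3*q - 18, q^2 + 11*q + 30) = q + 6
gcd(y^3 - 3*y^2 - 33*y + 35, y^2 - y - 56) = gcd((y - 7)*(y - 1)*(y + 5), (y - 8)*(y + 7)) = 1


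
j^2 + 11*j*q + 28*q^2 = (j + 4*q)*(j + 7*q)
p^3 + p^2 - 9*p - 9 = (p - 3)*(p + 1)*(p + 3)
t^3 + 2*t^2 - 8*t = t*(t - 2)*(t + 4)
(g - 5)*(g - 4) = g^2 - 9*g + 20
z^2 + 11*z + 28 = (z + 4)*(z + 7)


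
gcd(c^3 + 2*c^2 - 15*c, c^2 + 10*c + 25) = c + 5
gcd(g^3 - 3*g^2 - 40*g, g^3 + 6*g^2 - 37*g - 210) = g + 5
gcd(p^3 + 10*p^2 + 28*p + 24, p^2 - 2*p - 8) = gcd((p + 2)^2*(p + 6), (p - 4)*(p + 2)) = p + 2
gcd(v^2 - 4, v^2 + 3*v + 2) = v + 2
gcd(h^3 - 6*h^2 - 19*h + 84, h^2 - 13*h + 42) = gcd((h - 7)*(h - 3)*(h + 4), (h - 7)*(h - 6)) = h - 7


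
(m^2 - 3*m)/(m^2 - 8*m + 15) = m/(m - 5)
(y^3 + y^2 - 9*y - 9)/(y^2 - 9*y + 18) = (y^2 + 4*y + 3)/(y - 6)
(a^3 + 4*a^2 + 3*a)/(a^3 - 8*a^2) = (a^2 + 4*a + 3)/(a*(a - 8))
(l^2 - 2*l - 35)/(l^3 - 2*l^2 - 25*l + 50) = (l - 7)/(l^2 - 7*l + 10)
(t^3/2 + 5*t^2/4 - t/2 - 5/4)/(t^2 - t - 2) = (2*t^2 + 3*t - 5)/(4*(t - 2))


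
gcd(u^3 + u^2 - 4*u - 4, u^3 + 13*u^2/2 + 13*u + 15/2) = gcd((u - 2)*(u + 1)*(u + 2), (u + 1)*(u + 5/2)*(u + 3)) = u + 1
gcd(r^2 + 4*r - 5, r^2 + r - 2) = r - 1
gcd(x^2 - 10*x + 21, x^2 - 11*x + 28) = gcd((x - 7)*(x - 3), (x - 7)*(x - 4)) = x - 7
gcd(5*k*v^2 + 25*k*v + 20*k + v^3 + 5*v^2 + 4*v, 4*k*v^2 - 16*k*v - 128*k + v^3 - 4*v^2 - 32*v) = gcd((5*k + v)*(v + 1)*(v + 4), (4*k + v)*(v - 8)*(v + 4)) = v + 4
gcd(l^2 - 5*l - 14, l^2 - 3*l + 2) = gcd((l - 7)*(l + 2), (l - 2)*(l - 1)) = 1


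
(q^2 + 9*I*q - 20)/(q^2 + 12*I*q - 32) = (q + 5*I)/(q + 8*I)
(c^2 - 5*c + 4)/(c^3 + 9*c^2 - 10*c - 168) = (c - 1)/(c^2 + 13*c + 42)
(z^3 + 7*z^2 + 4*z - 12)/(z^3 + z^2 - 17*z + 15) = (z^2 + 8*z + 12)/(z^2 + 2*z - 15)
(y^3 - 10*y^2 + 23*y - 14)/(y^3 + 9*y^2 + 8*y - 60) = (y^2 - 8*y + 7)/(y^2 + 11*y + 30)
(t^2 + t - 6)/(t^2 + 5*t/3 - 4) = 3*(t - 2)/(3*t - 4)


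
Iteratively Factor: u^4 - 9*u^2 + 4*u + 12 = (u - 2)*(u^3 + 2*u^2 - 5*u - 6) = (u - 2)*(u + 1)*(u^2 + u - 6) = (u - 2)*(u + 1)*(u + 3)*(u - 2)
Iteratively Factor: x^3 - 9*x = (x)*(x^2 - 9) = x*(x + 3)*(x - 3)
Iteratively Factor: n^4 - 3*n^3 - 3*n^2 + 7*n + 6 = (n - 3)*(n^3 - 3*n - 2) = (n - 3)*(n + 1)*(n^2 - n - 2) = (n - 3)*(n - 2)*(n + 1)*(n + 1)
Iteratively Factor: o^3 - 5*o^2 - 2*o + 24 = (o - 3)*(o^2 - 2*o - 8) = (o - 4)*(o - 3)*(o + 2)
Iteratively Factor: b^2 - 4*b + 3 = (b - 3)*(b - 1)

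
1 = 1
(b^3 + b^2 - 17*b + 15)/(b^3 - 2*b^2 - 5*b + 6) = (b + 5)/(b + 2)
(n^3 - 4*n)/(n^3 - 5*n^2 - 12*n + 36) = n*(n + 2)/(n^2 - 3*n - 18)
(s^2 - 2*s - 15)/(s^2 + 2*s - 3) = (s - 5)/(s - 1)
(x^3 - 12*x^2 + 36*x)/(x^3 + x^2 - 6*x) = (x^2 - 12*x + 36)/(x^2 + x - 6)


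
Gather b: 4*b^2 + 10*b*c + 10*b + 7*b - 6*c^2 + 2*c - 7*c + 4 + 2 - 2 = 4*b^2 + b*(10*c + 17) - 6*c^2 - 5*c + 4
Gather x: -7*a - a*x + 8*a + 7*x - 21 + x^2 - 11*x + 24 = a + x^2 + x*(-a - 4) + 3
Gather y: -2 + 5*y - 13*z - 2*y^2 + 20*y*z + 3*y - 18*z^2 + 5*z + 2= -2*y^2 + y*(20*z + 8) - 18*z^2 - 8*z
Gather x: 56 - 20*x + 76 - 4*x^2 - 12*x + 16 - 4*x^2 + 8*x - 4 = -8*x^2 - 24*x + 144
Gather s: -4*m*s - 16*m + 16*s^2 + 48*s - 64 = -16*m + 16*s^2 + s*(48 - 4*m) - 64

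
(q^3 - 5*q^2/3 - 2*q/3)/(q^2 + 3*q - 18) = q*(3*q^2 - 5*q - 2)/(3*(q^2 + 3*q - 18))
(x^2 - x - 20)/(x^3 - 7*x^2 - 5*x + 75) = (x + 4)/(x^2 - 2*x - 15)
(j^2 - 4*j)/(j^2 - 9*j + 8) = j*(j - 4)/(j^2 - 9*j + 8)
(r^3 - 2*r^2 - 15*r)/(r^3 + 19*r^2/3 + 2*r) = 3*(r^2 - 2*r - 15)/(3*r^2 + 19*r + 6)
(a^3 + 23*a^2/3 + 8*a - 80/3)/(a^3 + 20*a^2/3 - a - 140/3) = (3*a - 4)/(3*a - 7)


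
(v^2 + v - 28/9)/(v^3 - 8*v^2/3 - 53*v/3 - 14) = (v - 4/3)/(v^2 - 5*v - 6)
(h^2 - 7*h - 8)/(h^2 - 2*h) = (h^2 - 7*h - 8)/(h*(h - 2))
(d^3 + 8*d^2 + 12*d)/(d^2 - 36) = d*(d + 2)/(d - 6)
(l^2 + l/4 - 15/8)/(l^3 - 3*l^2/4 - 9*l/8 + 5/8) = (2*l + 3)/(2*l^2 + l - 1)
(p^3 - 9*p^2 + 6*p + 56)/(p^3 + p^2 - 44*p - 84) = (p - 4)/(p + 6)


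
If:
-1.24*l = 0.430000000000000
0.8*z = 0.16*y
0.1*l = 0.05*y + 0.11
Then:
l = -0.35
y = -2.89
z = -0.58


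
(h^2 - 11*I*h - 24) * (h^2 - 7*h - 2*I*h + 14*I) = h^4 - 7*h^3 - 13*I*h^3 - 46*h^2 + 91*I*h^2 + 322*h + 48*I*h - 336*I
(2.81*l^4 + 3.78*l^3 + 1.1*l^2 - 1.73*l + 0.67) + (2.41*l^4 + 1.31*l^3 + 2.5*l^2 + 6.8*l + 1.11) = 5.22*l^4 + 5.09*l^3 + 3.6*l^2 + 5.07*l + 1.78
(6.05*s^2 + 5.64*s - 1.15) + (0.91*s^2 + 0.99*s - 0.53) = 6.96*s^2 + 6.63*s - 1.68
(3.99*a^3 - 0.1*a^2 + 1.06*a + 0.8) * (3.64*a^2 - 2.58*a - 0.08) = 14.5236*a^5 - 10.6582*a^4 + 3.7972*a^3 + 0.1852*a^2 - 2.1488*a - 0.064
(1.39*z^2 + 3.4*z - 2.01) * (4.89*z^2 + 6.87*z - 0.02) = 6.7971*z^4 + 26.1753*z^3 + 13.5013*z^2 - 13.8767*z + 0.0402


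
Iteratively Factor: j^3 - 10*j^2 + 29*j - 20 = (j - 4)*(j^2 - 6*j + 5) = (j - 4)*(j - 1)*(j - 5)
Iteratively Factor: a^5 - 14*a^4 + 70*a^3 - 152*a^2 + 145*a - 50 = (a - 1)*(a^4 - 13*a^3 + 57*a^2 - 95*a + 50) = (a - 1)^2*(a^3 - 12*a^2 + 45*a - 50) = (a - 5)*(a - 1)^2*(a^2 - 7*a + 10) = (a - 5)*(a - 2)*(a - 1)^2*(a - 5)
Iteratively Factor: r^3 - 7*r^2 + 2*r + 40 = (r - 4)*(r^2 - 3*r - 10) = (r - 4)*(r + 2)*(r - 5)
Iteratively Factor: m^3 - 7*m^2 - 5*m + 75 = (m - 5)*(m^2 - 2*m - 15) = (m - 5)*(m + 3)*(m - 5)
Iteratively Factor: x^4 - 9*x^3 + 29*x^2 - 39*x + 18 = (x - 1)*(x^3 - 8*x^2 + 21*x - 18) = (x - 3)*(x - 1)*(x^2 - 5*x + 6) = (x - 3)*(x - 2)*(x - 1)*(x - 3)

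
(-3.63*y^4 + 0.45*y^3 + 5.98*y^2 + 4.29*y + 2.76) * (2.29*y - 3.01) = -8.3127*y^5 + 11.9568*y^4 + 12.3397*y^3 - 8.1757*y^2 - 6.5925*y - 8.3076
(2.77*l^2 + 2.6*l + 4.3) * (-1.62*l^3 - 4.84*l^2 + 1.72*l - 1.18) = -4.4874*l^5 - 17.6188*l^4 - 14.7856*l^3 - 19.6086*l^2 + 4.328*l - 5.074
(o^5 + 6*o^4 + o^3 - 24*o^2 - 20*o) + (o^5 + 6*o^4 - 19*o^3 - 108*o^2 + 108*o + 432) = 2*o^5 + 12*o^4 - 18*o^3 - 132*o^2 + 88*o + 432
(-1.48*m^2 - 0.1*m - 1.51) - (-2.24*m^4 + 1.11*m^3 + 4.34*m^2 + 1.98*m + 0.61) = 2.24*m^4 - 1.11*m^3 - 5.82*m^2 - 2.08*m - 2.12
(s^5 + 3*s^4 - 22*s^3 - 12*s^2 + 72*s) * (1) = s^5 + 3*s^4 - 22*s^3 - 12*s^2 + 72*s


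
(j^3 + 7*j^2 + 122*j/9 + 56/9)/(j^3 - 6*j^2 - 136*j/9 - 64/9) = (3*j^2 + 19*j + 28)/(3*j^2 - 20*j - 32)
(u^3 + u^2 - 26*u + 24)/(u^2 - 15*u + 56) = (u^3 + u^2 - 26*u + 24)/(u^2 - 15*u + 56)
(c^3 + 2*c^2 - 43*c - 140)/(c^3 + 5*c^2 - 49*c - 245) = (c + 4)/(c + 7)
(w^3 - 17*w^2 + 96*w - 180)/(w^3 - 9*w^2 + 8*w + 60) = (w - 6)/(w + 2)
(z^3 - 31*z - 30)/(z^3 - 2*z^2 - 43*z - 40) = (z - 6)/(z - 8)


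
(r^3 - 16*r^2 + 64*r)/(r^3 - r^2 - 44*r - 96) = r*(r - 8)/(r^2 + 7*r + 12)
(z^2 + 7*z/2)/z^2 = (z + 7/2)/z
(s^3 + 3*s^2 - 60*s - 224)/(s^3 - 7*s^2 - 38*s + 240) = (s^2 + 11*s + 28)/(s^2 + s - 30)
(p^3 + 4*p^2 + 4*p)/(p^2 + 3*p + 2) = p*(p + 2)/(p + 1)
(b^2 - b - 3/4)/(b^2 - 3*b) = (b^2 - b - 3/4)/(b*(b - 3))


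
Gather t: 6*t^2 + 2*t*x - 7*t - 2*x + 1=6*t^2 + t*(2*x - 7) - 2*x + 1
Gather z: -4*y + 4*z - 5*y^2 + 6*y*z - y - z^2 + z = -5*y^2 - 5*y - z^2 + z*(6*y + 5)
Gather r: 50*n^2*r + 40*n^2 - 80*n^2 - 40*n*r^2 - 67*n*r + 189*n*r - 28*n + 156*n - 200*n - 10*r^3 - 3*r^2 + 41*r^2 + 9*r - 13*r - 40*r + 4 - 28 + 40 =-40*n^2 - 72*n - 10*r^3 + r^2*(38 - 40*n) + r*(50*n^2 + 122*n - 44) + 16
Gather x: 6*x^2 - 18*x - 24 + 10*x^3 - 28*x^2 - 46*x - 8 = 10*x^3 - 22*x^2 - 64*x - 32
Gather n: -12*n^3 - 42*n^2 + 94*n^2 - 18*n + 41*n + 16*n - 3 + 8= -12*n^3 + 52*n^2 + 39*n + 5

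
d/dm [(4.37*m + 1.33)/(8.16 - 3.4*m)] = (136.61608*m - 327.878592)/(3.4*m - 8.16)^3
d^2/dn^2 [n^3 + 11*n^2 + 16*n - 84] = 6*n + 22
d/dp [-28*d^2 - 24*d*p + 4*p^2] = -24*d + 8*p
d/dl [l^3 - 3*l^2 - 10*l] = 3*l^2 - 6*l - 10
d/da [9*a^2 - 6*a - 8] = 18*a - 6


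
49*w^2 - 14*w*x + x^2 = (-7*w + x)^2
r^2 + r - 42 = (r - 6)*(r + 7)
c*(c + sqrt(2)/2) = c^2 + sqrt(2)*c/2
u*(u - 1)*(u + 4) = u^3 + 3*u^2 - 4*u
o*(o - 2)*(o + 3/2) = o^3 - o^2/2 - 3*o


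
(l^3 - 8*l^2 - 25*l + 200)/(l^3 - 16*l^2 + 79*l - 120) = (l + 5)/(l - 3)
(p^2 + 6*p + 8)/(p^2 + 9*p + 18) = (p^2 + 6*p + 8)/(p^2 + 9*p + 18)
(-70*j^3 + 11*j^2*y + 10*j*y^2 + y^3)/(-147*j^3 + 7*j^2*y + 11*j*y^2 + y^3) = (-10*j^2 + 3*j*y + y^2)/(-21*j^2 + 4*j*y + y^2)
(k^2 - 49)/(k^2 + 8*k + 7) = (k - 7)/(k + 1)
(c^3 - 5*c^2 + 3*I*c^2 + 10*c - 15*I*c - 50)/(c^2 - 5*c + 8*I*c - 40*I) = (c^2 + 3*I*c + 10)/(c + 8*I)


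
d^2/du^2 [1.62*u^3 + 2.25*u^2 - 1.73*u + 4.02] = 9.72*u + 4.5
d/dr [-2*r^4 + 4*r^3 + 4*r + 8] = -8*r^3 + 12*r^2 + 4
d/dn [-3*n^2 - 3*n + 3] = -6*n - 3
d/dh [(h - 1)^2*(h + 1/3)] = (h - 1)*(9*h - 1)/3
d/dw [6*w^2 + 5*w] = 12*w + 5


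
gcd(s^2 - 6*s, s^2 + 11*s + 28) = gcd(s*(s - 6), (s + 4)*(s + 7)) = 1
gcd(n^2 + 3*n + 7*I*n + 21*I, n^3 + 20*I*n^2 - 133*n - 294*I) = n + 7*I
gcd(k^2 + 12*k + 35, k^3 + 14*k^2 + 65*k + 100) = k + 5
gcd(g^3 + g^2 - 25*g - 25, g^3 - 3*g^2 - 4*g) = g + 1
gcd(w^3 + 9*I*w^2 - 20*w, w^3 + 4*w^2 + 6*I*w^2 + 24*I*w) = w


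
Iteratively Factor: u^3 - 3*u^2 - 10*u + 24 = (u - 4)*(u^2 + u - 6) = (u - 4)*(u - 2)*(u + 3)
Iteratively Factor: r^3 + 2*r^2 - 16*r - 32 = (r + 4)*(r^2 - 2*r - 8) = (r - 4)*(r + 4)*(r + 2)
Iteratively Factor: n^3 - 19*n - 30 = (n - 5)*(n^2 + 5*n + 6) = (n - 5)*(n + 2)*(n + 3)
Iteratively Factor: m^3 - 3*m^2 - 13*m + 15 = (m - 1)*(m^2 - 2*m - 15) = (m - 5)*(m - 1)*(m + 3)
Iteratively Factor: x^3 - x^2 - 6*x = (x + 2)*(x^2 - 3*x) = (x - 3)*(x + 2)*(x)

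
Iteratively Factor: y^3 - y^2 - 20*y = (y - 5)*(y^2 + 4*y) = (y - 5)*(y + 4)*(y)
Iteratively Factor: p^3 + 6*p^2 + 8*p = (p)*(p^2 + 6*p + 8) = p*(p + 2)*(p + 4)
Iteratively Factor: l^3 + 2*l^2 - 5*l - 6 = (l + 1)*(l^2 + l - 6) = (l + 1)*(l + 3)*(l - 2)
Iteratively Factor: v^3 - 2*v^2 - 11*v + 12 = (v + 3)*(v^2 - 5*v + 4) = (v - 1)*(v + 3)*(v - 4)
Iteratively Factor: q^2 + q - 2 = (q + 2)*(q - 1)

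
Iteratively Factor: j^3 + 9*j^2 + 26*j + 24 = (j + 2)*(j^2 + 7*j + 12) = (j + 2)*(j + 3)*(j + 4)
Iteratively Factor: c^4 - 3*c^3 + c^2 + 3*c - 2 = (c + 1)*(c^3 - 4*c^2 + 5*c - 2) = (c - 1)*(c + 1)*(c^2 - 3*c + 2) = (c - 2)*(c - 1)*(c + 1)*(c - 1)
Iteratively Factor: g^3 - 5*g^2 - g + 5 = (g - 1)*(g^2 - 4*g - 5) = (g - 1)*(g + 1)*(g - 5)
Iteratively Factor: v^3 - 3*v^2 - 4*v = (v)*(v^2 - 3*v - 4) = v*(v - 4)*(v + 1)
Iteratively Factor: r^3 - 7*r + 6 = (r + 3)*(r^2 - 3*r + 2) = (r - 2)*(r + 3)*(r - 1)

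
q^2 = q^2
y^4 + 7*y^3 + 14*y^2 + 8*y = y*(y + 1)*(y + 2)*(y + 4)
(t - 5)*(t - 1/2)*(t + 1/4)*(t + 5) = t^4 - t^3/4 - 201*t^2/8 + 25*t/4 + 25/8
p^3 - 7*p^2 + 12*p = p*(p - 4)*(p - 3)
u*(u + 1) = u^2 + u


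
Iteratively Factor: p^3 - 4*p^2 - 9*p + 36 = (p + 3)*(p^2 - 7*p + 12) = (p - 3)*(p + 3)*(p - 4)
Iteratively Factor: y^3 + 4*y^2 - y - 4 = (y + 1)*(y^2 + 3*y - 4) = (y + 1)*(y + 4)*(y - 1)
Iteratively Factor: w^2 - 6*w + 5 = (w - 1)*(w - 5)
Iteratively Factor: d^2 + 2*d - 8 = (d + 4)*(d - 2)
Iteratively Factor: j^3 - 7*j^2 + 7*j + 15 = (j + 1)*(j^2 - 8*j + 15) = (j - 5)*(j + 1)*(j - 3)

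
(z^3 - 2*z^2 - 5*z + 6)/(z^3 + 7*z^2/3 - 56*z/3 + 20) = 3*(z^3 - 2*z^2 - 5*z + 6)/(3*z^3 + 7*z^2 - 56*z + 60)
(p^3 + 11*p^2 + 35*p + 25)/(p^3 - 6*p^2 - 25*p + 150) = (p^2 + 6*p + 5)/(p^2 - 11*p + 30)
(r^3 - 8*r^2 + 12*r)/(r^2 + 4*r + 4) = r*(r^2 - 8*r + 12)/(r^2 + 4*r + 4)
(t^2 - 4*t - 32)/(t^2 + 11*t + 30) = (t^2 - 4*t - 32)/(t^2 + 11*t + 30)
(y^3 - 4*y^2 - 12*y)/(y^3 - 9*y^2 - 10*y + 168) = y*(y + 2)/(y^2 - 3*y - 28)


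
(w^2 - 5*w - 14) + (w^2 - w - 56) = 2*w^2 - 6*w - 70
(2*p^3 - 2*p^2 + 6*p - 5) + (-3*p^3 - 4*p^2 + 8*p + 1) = -p^3 - 6*p^2 + 14*p - 4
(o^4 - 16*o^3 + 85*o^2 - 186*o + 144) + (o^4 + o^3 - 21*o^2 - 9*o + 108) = 2*o^4 - 15*o^3 + 64*o^2 - 195*o + 252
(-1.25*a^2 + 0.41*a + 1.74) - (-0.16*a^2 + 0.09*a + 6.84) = -1.09*a^2 + 0.32*a - 5.1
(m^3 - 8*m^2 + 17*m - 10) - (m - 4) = m^3 - 8*m^2 + 16*m - 6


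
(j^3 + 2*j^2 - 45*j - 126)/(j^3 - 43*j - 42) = (j + 3)/(j + 1)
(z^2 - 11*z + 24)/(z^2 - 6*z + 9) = (z - 8)/(z - 3)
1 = 1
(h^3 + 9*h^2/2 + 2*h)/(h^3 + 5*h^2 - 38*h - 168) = h*(2*h + 1)/(2*(h^2 + h - 42))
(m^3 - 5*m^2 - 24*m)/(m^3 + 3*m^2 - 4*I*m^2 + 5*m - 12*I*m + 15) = m*(m - 8)/(m^2 - 4*I*m + 5)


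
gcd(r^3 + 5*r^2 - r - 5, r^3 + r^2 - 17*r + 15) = r^2 + 4*r - 5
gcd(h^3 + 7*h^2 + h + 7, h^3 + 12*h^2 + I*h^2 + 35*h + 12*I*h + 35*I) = h^2 + h*(7 + I) + 7*I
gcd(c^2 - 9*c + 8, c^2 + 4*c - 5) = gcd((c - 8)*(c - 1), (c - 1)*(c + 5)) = c - 1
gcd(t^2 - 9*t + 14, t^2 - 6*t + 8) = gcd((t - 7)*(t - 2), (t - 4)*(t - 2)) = t - 2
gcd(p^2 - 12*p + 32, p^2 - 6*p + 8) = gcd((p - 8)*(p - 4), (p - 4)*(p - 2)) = p - 4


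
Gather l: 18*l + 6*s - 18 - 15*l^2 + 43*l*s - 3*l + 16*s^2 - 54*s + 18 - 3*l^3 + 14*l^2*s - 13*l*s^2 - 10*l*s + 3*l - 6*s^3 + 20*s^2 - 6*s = -3*l^3 + l^2*(14*s - 15) + l*(-13*s^2 + 33*s + 18) - 6*s^3 + 36*s^2 - 54*s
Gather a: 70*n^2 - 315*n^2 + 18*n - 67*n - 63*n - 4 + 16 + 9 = -245*n^2 - 112*n + 21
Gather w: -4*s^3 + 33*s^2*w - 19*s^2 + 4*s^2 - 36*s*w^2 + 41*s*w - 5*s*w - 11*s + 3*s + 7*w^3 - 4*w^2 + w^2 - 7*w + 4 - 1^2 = -4*s^3 - 15*s^2 - 8*s + 7*w^3 + w^2*(-36*s - 3) + w*(33*s^2 + 36*s - 7) + 3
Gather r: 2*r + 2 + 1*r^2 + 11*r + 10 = r^2 + 13*r + 12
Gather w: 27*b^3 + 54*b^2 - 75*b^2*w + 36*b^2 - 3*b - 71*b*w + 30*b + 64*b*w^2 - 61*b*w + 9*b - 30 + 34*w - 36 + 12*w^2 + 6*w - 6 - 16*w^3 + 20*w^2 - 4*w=27*b^3 + 90*b^2 + 36*b - 16*w^3 + w^2*(64*b + 32) + w*(-75*b^2 - 132*b + 36) - 72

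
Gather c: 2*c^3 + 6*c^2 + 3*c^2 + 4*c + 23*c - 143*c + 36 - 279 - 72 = 2*c^3 + 9*c^2 - 116*c - 315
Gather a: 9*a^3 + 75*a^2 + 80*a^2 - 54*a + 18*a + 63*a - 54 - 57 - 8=9*a^3 + 155*a^2 + 27*a - 119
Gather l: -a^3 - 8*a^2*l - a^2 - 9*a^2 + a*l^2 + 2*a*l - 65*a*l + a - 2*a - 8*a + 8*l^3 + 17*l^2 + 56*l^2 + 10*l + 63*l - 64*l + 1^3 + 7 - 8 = -a^3 - 10*a^2 - 9*a + 8*l^3 + l^2*(a + 73) + l*(-8*a^2 - 63*a + 9)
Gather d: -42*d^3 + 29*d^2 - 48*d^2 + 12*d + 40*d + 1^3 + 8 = -42*d^3 - 19*d^2 + 52*d + 9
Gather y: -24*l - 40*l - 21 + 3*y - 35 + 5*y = -64*l + 8*y - 56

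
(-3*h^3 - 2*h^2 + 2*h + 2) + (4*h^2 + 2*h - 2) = -3*h^3 + 2*h^2 + 4*h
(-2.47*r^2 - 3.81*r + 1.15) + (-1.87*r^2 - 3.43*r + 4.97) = -4.34*r^2 - 7.24*r + 6.12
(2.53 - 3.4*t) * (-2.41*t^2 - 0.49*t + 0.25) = 8.194*t^3 - 4.4313*t^2 - 2.0897*t + 0.6325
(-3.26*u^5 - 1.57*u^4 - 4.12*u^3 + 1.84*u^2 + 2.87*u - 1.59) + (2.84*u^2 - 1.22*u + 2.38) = -3.26*u^5 - 1.57*u^4 - 4.12*u^3 + 4.68*u^2 + 1.65*u + 0.79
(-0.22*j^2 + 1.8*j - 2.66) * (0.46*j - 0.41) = -0.1012*j^3 + 0.9182*j^2 - 1.9616*j + 1.0906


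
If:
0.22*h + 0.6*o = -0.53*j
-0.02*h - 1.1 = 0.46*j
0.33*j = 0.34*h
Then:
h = -2.23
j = -2.29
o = 2.84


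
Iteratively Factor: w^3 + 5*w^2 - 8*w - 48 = (w + 4)*(w^2 + w - 12) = (w - 3)*(w + 4)*(w + 4)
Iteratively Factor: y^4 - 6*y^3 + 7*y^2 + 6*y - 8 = (y - 4)*(y^3 - 2*y^2 - y + 2) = (y - 4)*(y - 2)*(y^2 - 1) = (y - 4)*(y - 2)*(y + 1)*(y - 1)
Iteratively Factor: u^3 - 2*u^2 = (u)*(u^2 - 2*u) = u^2*(u - 2)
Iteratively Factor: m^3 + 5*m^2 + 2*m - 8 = (m + 4)*(m^2 + m - 2) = (m - 1)*(m + 4)*(m + 2)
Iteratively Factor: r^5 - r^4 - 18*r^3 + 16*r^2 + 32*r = (r - 4)*(r^4 + 3*r^3 - 6*r^2 - 8*r) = (r - 4)*(r + 1)*(r^3 + 2*r^2 - 8*r) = (r - 4)*(r + 1)*(r + 4)*(r^2 - 2*r) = r*(r - 4)*(r + 1)*(r + 4)*(r - 2)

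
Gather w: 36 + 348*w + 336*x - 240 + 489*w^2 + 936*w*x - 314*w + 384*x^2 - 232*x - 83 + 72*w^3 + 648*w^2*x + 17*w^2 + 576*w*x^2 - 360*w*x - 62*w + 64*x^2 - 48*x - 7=72*w^3 + w^2*(648*x + 506) + w*(576*x^2 + 576*x - 28) + 448*x^2 + 56*x - 294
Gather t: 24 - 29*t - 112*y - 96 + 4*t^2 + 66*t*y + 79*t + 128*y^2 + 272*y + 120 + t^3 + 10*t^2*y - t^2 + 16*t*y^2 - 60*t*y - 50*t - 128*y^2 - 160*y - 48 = t^3 + t^2*(10*y + 3) + t*(16*y^2 + 6*y)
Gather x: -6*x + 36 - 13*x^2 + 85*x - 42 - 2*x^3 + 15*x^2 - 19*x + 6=-2*x^3 + 2*x^2 + 60*x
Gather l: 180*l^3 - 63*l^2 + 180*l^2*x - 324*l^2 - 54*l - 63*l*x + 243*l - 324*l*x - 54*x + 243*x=180*l^3 + l^2*(180*x - 387) + l*(189 - 387*x) + 189*x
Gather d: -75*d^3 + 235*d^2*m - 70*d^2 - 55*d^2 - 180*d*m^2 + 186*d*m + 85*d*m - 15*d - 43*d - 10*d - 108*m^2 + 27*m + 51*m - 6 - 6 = -75*d^3 + d^2*(235*m - 125) + d*(-180*m^2 + 271*m - 68) - 108*m^2 + 78*m - 12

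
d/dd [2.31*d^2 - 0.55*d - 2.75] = 4.62*d - 0.55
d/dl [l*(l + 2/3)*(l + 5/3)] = 3*l^2 + 14*l/3 + 10/9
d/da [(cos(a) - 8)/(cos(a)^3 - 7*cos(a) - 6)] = (3*cos(a)/2 - 12*cos(2*a) + cos(3*a)/2 + 50)*sin(a)/(-cos(a)^3 + 7*cos(a) + 6)^2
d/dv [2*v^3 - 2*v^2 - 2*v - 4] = 6*v^2 - 4*v - 2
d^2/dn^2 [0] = 0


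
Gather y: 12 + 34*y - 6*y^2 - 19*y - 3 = -6*y^2 + 15*y + 9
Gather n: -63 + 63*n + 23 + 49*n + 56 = 112*n + 16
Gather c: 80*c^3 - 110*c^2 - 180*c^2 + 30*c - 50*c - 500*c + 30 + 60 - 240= 80*c^3 - 290*c^2 - 520*c - 150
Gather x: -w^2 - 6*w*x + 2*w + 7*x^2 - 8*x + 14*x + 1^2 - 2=-w^2 + 2*w + 7*x^2 + x*(6 - 6*w) - 1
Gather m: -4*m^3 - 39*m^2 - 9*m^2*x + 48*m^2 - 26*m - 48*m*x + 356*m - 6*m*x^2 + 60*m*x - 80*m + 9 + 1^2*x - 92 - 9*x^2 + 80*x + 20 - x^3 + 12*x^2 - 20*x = -4*m^3 + m^2*(9 - 9*x) + m*(-6*x^2 + 12*x + 250) - x^3 + 3*x^2 + 61*x - 63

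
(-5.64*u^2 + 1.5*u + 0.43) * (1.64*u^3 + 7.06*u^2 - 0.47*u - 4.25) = -9.2496*u^5 - 37.3584*u^4 + 13.946*u^3 + 26.3008*u^2 - 6.5771*u - 1.8275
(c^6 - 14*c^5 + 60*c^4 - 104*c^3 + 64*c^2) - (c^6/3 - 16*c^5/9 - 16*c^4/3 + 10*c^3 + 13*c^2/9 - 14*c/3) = 2*c^6/3 - 110*c^5/9 + 196*c^4/3 - 114*c^3 + 563*c^2/9 + 14*c/3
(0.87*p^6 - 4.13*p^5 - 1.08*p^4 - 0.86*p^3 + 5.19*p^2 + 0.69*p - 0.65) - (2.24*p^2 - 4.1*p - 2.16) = 0.87*p^6 - 4.13*p^5 - 1.08*p^4 - 0.86*p^3 + 2.95*p^2 + 4.79*p + 1.51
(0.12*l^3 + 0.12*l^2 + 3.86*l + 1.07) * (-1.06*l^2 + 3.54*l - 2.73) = -0.1272*l^5 + 0.2976*l^4 - 3.9944*l^3 + 12.2026*l^2 - 6.75*l - 2.9211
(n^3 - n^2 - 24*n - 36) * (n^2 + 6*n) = n^5 + 5*n^4 - 30*n^3 - 180*n^2 - 216*n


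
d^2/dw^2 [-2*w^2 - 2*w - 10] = -4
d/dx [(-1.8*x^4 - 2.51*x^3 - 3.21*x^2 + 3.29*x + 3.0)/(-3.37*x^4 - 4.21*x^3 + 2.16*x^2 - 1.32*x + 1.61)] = (-0.880699999999997*x^6 - 29.4114*x^5 + 21.4542*x^4 + 63.1762*x^3 + 22.8975*x^2 - 23.2962*x + 9.2569)/(11.3569*x^8 + 28.3754*x^7 + 3.1657*x^6 - 9.2904*x^5 + 4.9286*x^4 - 19.2586*x^3 + 8.6976*x^2 - 4.2504*x + 2.5921)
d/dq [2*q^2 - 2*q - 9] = 4*q - 2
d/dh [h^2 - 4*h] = 2*h - 4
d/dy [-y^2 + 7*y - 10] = 7 - 2*y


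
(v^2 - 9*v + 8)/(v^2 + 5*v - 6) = (v - 8)/(v + 6)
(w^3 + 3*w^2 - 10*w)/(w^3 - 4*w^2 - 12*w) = (-w^2 - 3*w + 10)/(-w^2 + 4*w + 12)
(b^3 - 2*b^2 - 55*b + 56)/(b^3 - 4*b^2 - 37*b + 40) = (b + 7)/(b + 5)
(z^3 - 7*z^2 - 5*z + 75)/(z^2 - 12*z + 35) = (z^2 - 2*z - 15)/(z - 7)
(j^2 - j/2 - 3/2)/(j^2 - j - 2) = (j - 3/2)/(j - 2)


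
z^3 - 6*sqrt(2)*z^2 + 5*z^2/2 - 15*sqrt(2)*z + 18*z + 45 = (z + 5/2)*(z - 3*sqrt(2))^2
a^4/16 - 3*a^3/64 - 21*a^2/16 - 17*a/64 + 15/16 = (a/4 + 1/4)*(a/4 + 1)*(a - 5)*(a - 3/4)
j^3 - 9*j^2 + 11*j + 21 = (j - 7)*(j - 3)*(j + 1)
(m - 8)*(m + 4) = m^2 - 4*m - 32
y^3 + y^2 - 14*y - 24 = (y - 4)*(y + 2)*(y + 3)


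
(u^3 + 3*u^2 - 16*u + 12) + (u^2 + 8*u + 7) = u^3 + 4*u^2 - 8*u + 19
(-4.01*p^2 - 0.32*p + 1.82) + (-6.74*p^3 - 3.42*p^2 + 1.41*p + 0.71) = -6.74*p^3 - 7.43*p^2 + 1.09*p + 2.53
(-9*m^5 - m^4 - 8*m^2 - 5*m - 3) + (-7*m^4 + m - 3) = -9*m^5 - 8*m^4 - 8*m^2 - 4*m - 6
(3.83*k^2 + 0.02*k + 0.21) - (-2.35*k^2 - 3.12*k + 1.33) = 6.18*k^2 + 3.14*k - 1.12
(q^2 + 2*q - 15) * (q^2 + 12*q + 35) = q^4 + 14*q^3 + 44*q^2 - 110*q - 525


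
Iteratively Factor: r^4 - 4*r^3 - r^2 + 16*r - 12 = (r - 2)*(r^3 - 2*r^2 - 5*r + 6) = (r - 2)*(r - 1)*(r^2 - r - 6) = (r - 2)*(r - 1)*(r + 2)*(r - 3)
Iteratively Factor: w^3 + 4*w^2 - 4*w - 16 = (w + 2)*(w^2 + 2*w - 8) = (w + 2)*(w + 4)*(w - 2)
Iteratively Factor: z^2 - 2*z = (z)*(z - 2)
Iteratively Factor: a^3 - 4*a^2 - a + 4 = (a - 4)*(a^2 - 1) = (a - 4)*(a - 1)*(a + 1)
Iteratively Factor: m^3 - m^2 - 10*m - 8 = (m + 2)*(m^2 - 3*m - 4) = (m - 4)*(m + 2)*(m + 1)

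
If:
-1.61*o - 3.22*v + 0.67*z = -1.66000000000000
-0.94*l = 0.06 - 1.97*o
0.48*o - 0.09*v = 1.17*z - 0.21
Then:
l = 4.74527176272914*z - 0.71691366648417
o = 2.2642413487134*z - 0.311623779946761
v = 0.67133984028394 - 0.924046140195208*z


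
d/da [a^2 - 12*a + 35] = 2*a - 12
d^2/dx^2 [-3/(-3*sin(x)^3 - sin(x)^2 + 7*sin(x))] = 3*(-81*sin(x)^3 - 33*sin(x)^2 + 146*sin(x) + 69 - 169/sin(x) - 42/sin(x)^2 + 98/sin(x)^3)/(3*sin(x)^2 + sin(x) - 7)^3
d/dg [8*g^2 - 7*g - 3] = 16*g - 7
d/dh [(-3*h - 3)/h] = 3/h^2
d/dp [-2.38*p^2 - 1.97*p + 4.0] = -4.76*p - 1.97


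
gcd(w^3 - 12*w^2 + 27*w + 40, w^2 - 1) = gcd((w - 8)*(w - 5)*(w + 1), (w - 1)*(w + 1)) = w + 1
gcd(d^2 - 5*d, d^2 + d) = d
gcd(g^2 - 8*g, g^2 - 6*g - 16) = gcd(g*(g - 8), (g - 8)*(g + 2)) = g - 8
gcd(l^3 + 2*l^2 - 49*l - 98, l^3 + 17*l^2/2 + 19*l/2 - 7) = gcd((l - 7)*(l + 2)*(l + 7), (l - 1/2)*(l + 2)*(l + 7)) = l^2 + 9*l + 14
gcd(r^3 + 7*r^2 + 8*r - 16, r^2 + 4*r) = r + 4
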